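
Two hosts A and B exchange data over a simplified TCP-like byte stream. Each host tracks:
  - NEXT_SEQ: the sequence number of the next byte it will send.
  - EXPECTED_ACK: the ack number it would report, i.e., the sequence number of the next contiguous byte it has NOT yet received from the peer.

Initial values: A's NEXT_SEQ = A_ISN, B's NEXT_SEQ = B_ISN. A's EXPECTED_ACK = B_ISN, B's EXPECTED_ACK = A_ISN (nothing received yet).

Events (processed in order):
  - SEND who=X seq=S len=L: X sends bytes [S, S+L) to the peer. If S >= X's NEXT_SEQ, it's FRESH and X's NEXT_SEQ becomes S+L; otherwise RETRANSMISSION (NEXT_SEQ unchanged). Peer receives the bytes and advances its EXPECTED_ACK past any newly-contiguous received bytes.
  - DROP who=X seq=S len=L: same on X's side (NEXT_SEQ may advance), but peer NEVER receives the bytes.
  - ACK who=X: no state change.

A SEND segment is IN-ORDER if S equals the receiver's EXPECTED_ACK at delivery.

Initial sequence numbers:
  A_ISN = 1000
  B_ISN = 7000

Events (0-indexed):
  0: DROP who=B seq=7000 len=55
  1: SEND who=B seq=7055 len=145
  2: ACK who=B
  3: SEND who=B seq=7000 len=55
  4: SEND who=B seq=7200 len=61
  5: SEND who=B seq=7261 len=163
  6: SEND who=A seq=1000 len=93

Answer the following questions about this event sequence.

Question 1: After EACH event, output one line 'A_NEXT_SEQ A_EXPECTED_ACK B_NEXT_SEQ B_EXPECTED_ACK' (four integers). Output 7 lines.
1000 7000 7055 1000
1000 7000 7200 1000
1000 7000 7200 1000
1000 7200 7200 1000
1000 7261 7261 1000
1000 7424 7424 1000
1093 7424 7424 1093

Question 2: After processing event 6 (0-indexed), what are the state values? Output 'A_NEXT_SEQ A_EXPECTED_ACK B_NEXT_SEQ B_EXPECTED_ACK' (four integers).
After event 0: A_seq=1000 A_ack=7000 B_seq=7055 B_ack=1000
After event 1: A_seq=1000 A_ack=7000 B_seq=7200 B_ack=1000
After event 2: A_seq=1000 A_ack=7000 B_seq=7200 B_ack=1000
After event 3: A_seq=1000 A_ack=7200 B_seq=7200 B_ack=1000
After event 4: A_seq=1000 A_ack=7261 B_seq=7261 B_ack=1000
After event 5: A_seq=1000 A_ack=7424 B_seq=7424 B_ack=1000
After event 6: A_seq=1093 A_ack=7424 B_seq=7424 B_ack=1093

1093 7424 7424 1093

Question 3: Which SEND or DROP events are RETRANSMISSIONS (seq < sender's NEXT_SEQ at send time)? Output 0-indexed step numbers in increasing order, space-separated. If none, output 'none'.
Step 0: DROP seq=7000 -> fresh
Step 1: SEND seq=7055 -> fresh
Step 3: SEND seq=7000 -> retransmit
Step 4: SEND seq=7200 -> fresh
Step 5: SEND seq=7261 -> fresh
Step 6: SEND seq=1000 -> fresh

Answer: 3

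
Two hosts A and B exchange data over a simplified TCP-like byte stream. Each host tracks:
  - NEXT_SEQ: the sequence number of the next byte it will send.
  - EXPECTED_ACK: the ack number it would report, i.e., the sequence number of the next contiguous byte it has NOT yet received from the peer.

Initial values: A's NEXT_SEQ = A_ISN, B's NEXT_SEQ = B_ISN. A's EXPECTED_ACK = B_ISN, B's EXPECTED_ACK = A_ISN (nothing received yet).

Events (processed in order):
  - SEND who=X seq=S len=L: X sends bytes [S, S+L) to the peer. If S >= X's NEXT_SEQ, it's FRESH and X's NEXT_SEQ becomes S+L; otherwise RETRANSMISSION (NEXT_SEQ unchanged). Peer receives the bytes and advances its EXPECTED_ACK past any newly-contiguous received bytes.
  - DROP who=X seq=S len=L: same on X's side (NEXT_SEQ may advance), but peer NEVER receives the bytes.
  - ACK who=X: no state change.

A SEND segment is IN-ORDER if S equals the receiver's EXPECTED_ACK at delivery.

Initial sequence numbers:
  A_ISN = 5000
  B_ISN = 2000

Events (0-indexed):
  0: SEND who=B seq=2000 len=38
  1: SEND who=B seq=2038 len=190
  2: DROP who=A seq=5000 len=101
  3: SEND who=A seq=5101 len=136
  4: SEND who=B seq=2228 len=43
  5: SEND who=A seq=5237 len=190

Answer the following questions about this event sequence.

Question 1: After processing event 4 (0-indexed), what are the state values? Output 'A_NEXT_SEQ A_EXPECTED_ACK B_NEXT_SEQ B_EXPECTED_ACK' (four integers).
After event 0: A_seq=5000 A_ack=2038 B_seq=2038 B_ack=5000
After event 1: A_seq=5000 A_ack=2228 B_seq=2228 B_ack=5000
After event 2: A_seq=5101 A_ack=2228 B_seq=2228 B_ack=5000
After event 3: A_seq=5237 A_ack=2228 B_seq=2228 B_ack=5000
After event 4: A_seq=5237 A_ack=2271 B_seq=2271 B_ack=5000

5237 2271 2271 5000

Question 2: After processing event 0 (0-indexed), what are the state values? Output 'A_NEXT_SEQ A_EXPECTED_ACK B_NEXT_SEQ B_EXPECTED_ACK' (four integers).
After event 0: A_seq=5000 A_ack=2038 B_seq=2038 B_ack=5000

5000 2038 2038 5000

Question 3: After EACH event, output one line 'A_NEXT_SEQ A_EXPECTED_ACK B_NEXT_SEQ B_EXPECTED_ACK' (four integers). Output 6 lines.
5000 2038 2038 5000
5000 2228 2228 5000
5101 2228 2228 5000
5237 2228 2228 5000
5237 2271 2271 5000
5427 2271 2271 5000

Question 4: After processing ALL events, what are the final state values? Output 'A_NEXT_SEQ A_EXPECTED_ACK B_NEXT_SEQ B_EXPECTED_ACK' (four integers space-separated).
Answer: 5427 2271 2271 5000

Derivation:
After event 0: A_seq=5000 A_ack=2038 B_seq=2038 B_ack=5000
After event 1: A_seq=5000 A_ack=2228 B_seq=2228 B_ack=5000
After event 2: A_seq=5101 A_ack=2228 B_seq=2228 B_ack=5000
After event 3: A_seq=5237 A_ack=2228 B_seq=2228 B_ack=5000
After event 4: A_seq=5237 A_ack=2271 B_seq=2271 B_ack=5000
After event 5: A_seq=5427 A_ack=2271 B_seq=2271 B_ack=5000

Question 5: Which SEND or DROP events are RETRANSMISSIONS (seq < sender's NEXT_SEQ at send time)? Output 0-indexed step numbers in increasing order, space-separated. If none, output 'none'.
Answer: none

Derivation:
Step 0: SEND seq=2000 -> fresh
Step 1: SEND seq=2038 -> fresh
Step 2: DROP seq=5000 -> fresh
Step 3: SEND seq=5101 -> fresh
Step 4: SEND seq=2228 -> fresh
Step 5: SEND seq=5237 -> fresh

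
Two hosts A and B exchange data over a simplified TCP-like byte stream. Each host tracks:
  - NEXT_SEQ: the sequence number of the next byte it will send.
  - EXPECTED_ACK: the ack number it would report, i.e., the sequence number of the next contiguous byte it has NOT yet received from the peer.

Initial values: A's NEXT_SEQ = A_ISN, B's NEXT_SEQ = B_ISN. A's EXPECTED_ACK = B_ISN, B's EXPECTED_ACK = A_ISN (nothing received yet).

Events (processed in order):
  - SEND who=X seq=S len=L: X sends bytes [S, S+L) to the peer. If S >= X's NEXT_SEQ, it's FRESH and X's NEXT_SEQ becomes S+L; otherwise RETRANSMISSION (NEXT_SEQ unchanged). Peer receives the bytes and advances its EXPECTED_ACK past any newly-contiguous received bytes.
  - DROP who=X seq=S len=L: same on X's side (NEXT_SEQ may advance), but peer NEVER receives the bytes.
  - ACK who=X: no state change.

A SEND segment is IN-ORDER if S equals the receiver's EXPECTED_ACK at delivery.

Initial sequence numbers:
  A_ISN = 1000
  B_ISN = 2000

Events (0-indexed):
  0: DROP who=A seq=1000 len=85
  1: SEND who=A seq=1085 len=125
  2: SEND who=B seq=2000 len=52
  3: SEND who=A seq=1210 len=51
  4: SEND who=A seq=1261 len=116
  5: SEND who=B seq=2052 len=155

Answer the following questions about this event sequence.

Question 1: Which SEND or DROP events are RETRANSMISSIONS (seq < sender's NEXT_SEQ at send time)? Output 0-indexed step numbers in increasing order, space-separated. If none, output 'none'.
Answer: none

Derivation:
Step 0: DROP seq=1000 -> fresh
Step 1: SEND seq=1085 -> fresh
Step 2: SEND seq=2000 -> fresh
Step 3: SEND seq=1210 -> fresh
Step 4: SEND seq=1261 -> fresh
Step 5: SEND seq=2052 -> fresh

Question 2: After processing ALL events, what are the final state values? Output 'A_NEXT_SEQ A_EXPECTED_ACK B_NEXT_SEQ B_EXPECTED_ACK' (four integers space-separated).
Answer: 1377 2207 2207 1000

Derivation:
After event 0: A_seq=1085 A_ack=2000 B_seq=2000 B_ack=1000
After event 1: A_seq=1210 A_ack=2000 B_seq=2000 B_ack=1000
After event 2: A_seq=1210 A_ack=2052 B_seq=2052 B_ack=1000
After event 3: A_seq=1261 A_ack=2052 B_seq=2052 B_ack=1000
After event 4: A_seq=1377 A_ack=2052 B_seq=2052 B_ack=1000
After event 5: A_seq=1377 A_ack=2207 B_seq=2207 B_ack=1000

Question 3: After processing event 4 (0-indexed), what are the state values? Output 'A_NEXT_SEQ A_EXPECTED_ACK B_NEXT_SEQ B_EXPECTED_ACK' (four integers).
After event 0: A_seq=1085 A_ack=2000 B_seq=2000 B_ack=1000
After event 1: A_seq=1210 A_ack=2000 B_seq=2000 B_ack=1000
After event 2: A_seq=1210 A_ack=2052 B_seq=2052 B_ack=1000
After event 3: A_seq=1261 A_ack=2052 B_seq=2052 B_ack=1000
After event 4: A_seq=1377 A_ack=2052 B_seq=2052 B_ack=1000

1377 2052 2052 1000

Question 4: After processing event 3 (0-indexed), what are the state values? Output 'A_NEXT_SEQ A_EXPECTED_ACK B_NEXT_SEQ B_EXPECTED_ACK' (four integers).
After event 0: A_seq=1085 A_ack=2000 B_seq=2000 B_ack=1000
After event 1: A_seq=1210 A_ack=2000 B_seq=2000 B_ack=1000
After event 2: A_seq=1210 A_ack=2052 B_seq=2052 B_ack=1000
After event 3: A_seq=1261 A_ack=2052 B_seq=2052 B_ack=1000

1261 2052 2052 1000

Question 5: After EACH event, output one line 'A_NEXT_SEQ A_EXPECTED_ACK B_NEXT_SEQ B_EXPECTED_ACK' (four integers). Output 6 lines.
1085 2000 2000 1000
1210 2000 2000 1000
1210 2052 2052 1000
1261 2052 2052 1000
1377 2052 2052 1000
1377 2207 2207 1000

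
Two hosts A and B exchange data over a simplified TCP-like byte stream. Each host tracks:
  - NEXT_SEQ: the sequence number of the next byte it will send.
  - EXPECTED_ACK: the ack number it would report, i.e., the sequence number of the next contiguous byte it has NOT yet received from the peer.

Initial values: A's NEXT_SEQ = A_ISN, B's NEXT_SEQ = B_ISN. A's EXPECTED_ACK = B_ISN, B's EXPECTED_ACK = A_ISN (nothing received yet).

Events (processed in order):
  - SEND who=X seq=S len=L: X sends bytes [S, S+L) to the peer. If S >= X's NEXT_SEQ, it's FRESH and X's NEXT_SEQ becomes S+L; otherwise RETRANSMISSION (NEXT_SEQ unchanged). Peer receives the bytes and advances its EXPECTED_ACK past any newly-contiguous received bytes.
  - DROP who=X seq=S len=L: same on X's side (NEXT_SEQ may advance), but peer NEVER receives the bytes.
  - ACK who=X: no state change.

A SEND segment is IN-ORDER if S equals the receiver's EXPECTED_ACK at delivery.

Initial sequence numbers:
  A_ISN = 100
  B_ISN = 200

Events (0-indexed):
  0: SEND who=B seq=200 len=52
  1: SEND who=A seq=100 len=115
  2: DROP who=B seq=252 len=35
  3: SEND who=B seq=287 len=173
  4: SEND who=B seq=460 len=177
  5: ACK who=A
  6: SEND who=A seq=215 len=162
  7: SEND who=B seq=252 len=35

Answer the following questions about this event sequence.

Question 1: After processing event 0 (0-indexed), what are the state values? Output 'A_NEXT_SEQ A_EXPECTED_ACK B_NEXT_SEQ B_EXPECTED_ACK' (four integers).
After event 0: A_seq=100 A_ack=252 B_seq=252 B_ack=100

100 252 252 100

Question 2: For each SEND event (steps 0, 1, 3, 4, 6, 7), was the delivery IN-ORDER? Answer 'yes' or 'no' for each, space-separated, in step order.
Answer: yes yes no no yes yes

Derivation:
Step 0: SEND seq=200 -> in-order
Step 1: SEND seq=100 -> in-order
Step 3: SEND seq=287 -> out-of-order
Step 4: SEND seq=460 -> out-of-order
Step 6: SEND seq=215 -> in-order
Step 7: SEND seq=252 -> in-order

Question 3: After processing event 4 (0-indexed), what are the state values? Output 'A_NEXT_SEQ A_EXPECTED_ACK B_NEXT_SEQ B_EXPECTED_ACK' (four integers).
After event 0: A_seq=100 A_ack=252 B_seq=252 B_ack=100
After event 1: A_seq=215 A_ack=252 B_seq=252 B_ack=215
After event 2: A_seq=215 A_ack=252 B_seq=287 B_ack=215
After event 3: A_seq=215 A_ack=252 B_seq=460 B_ack=215
After event 4: A_seq=215 A_ack=252 B_seq=637 B_ack=215

215 252 637 215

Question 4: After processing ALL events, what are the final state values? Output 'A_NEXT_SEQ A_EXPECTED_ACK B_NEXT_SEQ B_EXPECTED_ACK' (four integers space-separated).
Answer: 377 637 637 377

Derivation:
After event 0: A_seq=100 A_ack=252 B_seq=252 B_ack=100
After event 1: A_seq=215 A_ack=252 B_seq=252 B_ack=215
After event 2: A_seq=215 A_ack=252 B_seq=287 B_ack=215
After event 3: A_seq=215 A_ack=252 B_seq=460 B_ack=215
After event 4: A_seq=215 A_ack=252 B_seq=637 B_ack=215
After event 5: A_seq=215 A_ack=252 B_seq=637 B_ack=215
After event 6: A_seq=377 A_ack=252 B_seq=637 B_ack=377
After event 7: A_seq=377 A_ack=637 B_seq=637 B_ack=377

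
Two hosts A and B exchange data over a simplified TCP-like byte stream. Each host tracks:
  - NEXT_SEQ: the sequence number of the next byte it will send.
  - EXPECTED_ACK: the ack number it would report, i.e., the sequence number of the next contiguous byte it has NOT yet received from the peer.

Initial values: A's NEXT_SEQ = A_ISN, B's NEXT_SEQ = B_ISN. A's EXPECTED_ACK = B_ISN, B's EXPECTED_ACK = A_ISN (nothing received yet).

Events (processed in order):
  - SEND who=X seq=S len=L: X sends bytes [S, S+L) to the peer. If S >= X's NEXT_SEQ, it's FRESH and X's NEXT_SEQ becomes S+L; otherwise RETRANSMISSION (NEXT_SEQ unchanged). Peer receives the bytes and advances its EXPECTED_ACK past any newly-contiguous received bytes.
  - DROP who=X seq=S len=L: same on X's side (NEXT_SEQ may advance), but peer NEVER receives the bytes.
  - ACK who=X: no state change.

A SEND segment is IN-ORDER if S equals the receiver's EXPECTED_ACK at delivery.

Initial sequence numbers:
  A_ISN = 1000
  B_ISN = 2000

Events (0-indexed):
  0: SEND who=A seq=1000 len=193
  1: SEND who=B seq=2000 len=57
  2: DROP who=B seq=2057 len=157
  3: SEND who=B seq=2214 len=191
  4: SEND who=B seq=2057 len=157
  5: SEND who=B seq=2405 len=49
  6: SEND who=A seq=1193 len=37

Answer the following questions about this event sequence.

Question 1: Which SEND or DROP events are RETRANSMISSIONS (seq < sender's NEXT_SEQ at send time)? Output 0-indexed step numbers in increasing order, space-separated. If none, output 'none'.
Answer: 4

Derivation:
Step 0: SEND seq=1000 -> fresh
Step 1: SEND seq=2000 -> fresh
Step 2: DROP seq=2057 -> fresh
Step 3: SEND seq=2214 -> fresh
Step 4: SEND seq=2057 -> retransmit
Step 5: SEND seq=2405 -> fresh
Step 6: SEND seq=1193 -> fresh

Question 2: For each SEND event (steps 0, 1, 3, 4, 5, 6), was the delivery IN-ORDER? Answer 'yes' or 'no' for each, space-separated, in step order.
Answer: yes yes no yes yes yes

Derivation:
Step 0: SEND seq=1000 -> in-order
Step 1: SEND seq=2000 -> in-order
Step 3: SEND seq=2214 -> out-of-order
Step 4: SEND seq=2057 -> in-order
Step 5: SEND seq=2405 -> in-order
Step 6: SEND seq=1193 -> in-order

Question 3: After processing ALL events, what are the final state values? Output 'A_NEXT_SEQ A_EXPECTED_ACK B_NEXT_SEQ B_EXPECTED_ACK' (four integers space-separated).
After event 0: A_seq=1193 A_ack=2000 B_seq=2000 B_ack=1193
After event 1: A_seq=1193 A_ack=2057 B_seq=2057 B_ack=1193
After event 2: A_seq=1193 A_ack=2057 B_seq=2214 B_ack=1193
After event 3: A_seq=1193 A_ack=2057 B_seq=2405 B_ack=1193
After event 4: A_seq=1193 A_ack=2405 B_seq=2405 B_ack=1193
After event 5: A_seq=1193 A_ack=2454 B_seq=2454 B_ack=1193
After event 6: A_seq=1230 A_ack=2454 B_seq=2454 B_ack=1230

Answer: 1230 2454 2454 1230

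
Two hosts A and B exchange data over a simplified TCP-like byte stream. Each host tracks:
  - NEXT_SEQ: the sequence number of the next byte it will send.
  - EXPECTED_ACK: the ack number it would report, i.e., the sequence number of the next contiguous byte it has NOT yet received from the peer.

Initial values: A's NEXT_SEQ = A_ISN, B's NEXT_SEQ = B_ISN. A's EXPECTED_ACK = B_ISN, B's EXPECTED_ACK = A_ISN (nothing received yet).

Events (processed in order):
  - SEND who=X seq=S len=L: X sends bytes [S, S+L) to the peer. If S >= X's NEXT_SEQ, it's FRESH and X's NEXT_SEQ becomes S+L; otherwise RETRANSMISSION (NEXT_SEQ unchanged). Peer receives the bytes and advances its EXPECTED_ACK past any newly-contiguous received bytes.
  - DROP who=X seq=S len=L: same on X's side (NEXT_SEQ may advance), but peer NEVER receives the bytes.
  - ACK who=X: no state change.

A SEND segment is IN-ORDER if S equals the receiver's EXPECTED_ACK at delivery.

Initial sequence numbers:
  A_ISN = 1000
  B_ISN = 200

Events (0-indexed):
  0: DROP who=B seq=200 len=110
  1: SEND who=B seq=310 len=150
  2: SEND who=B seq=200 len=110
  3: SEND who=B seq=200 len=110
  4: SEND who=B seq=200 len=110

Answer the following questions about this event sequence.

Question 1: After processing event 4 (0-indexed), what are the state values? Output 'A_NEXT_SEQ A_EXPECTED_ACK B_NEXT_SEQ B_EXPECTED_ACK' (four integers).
After event 0: A_seq=1000 A_ack=200 B_seq=310 B_ack=1000
After event 1: A_seq=1000 A_ack=200 B_seq=460 B_ack=1000
After event 2: A_seq=1000 A_ack=460 B_seq=460 B_ack=1000
After event 3: A_seq=1000 A_ack=460 B_seq=460 B_ack=1000
After event 4: A_seq=1000 A_ack=460 B_seq=460 B_ack=1000

1000 460 460 1000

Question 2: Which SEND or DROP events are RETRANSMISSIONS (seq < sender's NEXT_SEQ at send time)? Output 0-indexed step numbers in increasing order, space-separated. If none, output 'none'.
Answer: 2 3 4

Derivation:
Step 0: DROP seq=200 -> fresh
Step 1: SEND seq=310 -> fresh
Step 2: SEND seq=200 -> retransmit
Step 3: SEND seq=200 -> retransmit
Step 4: SEND seq=200 -> retransmit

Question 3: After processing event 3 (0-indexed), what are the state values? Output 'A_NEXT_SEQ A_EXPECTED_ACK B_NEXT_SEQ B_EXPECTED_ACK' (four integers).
After event 0: A_seq=1000 A_ack=200 B_seq=310 B_ack=1000
After event 1: A_seq=1000 A_ack=200 B_seq=460 B_ack=1000
After event 2: A_seq=1000 A_ack=460 B_seq=460 B_ack=1000
After event 3: A_seq=1000 A_ack=460 B_seq=460 B_ack=1000

1000 460 460 1000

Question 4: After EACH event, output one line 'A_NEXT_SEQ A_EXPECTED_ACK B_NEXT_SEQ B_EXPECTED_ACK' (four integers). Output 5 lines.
1000 200 310 1000
1000 200 460 1000
1000 460 460 1000
1000 460 460 1000
1000 460 460 1000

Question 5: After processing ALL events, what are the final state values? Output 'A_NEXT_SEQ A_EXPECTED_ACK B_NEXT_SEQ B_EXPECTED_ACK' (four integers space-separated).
After event 0: A_seq=1000 A_ack=200 B_seq=310 B_ack=1000
After event 1: A_seq=1000 A_ack=200 B_seq=460 B_ack=1000
After event 2: A_seq=1000 A_ack=460 B_seq=460 B_ack=1000
After event 3: A_seq=1000 A_ack=460 B_seq=460 B_ack=1000
After event 4: A_seq=1000 A_ack=460 B_seq=460 B_ack=1000

Answer: 1000 460 460 1000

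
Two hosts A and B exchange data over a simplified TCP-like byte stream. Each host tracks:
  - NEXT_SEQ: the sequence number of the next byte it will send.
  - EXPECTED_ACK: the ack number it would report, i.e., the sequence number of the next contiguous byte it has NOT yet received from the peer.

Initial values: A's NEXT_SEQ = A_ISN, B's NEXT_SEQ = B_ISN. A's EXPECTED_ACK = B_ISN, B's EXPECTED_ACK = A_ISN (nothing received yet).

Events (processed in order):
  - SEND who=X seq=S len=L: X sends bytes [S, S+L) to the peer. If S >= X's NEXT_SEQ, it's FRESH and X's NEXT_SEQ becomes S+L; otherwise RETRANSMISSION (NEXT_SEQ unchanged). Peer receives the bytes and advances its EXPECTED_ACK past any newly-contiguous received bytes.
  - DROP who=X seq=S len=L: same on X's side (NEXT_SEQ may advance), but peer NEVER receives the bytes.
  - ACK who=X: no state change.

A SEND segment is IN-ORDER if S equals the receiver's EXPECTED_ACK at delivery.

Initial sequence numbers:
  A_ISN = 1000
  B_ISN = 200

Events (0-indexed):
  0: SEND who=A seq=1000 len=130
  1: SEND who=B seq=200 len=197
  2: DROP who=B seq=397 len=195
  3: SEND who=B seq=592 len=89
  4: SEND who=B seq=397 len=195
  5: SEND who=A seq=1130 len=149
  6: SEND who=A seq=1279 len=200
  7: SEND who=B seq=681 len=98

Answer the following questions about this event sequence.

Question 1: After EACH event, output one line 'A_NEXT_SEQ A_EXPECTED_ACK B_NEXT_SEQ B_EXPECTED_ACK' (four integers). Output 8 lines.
1130 200 200 1130
1130 397 397 1130
1130 397 592 1130
1130 397 681 1130
1130 681 681 1130
1279 681 681 1279
1479 681 681 1479
1479 779 779 1479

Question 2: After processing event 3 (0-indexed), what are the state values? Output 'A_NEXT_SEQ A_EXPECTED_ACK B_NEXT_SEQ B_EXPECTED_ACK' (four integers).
After event 0: A_seq=1130 A_ack=200 B_seq=200 B_ack=1130
After event 1: A_seq=1130 A_ack=397 B_seq=397 B_ack=1130
After event 2: A_seq=1130 A_ack=397 B_seq=592 B_ack=1130
After event 3: A_seq=1130 A_ack=397 B_seq=681 B_ack=1130

1130 397 681 1130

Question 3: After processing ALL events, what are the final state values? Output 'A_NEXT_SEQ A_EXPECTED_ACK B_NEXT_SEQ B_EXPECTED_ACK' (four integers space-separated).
After event 0: A_seq=1130 A_ack=200 B_seq=200 B_ack=1130
After event 1: A_seq=1130 A_ack=397 B_seq=397 B_ack=1130
After event 2: A_seq=1130 A_ack=397 B_seq=592 B_ack=1130
After event 3: A_seq=1130 A_ack=397 B_seq=681 B_ack=1130
After event 4: A_seq=1130 A_ack=681 B_seq=681 B_ack=1130
After event 5: A_seq=1279 A_ack=681 B_seq=681 B_ack=1279
After event 6: A_seq=1479 A_ack=681 B_seq=681 B_ack=1479
After event 7: A_seq=1479 A_ack=779 B_seq=779 B_ack=1479

Answer: 1479 779 779 1479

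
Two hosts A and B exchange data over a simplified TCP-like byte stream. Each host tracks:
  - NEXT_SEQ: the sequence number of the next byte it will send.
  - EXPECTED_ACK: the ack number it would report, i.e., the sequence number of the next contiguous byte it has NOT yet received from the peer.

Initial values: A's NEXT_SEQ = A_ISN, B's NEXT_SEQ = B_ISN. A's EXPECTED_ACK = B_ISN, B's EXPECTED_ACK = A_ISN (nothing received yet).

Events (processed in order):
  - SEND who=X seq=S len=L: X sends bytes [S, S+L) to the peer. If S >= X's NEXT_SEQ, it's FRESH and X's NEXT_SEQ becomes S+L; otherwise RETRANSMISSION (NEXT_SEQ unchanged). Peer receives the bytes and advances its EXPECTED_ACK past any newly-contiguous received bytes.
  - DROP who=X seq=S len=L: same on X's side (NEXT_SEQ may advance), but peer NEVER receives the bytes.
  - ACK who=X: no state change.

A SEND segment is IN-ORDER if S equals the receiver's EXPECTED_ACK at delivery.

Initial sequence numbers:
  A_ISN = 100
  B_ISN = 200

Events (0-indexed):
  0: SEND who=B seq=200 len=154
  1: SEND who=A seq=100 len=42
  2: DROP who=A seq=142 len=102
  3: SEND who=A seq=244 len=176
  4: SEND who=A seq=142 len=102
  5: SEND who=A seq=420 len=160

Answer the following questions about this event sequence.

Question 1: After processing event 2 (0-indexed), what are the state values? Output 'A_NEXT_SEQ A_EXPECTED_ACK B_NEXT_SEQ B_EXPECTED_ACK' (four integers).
After event 0: A_seq=100 A_ack=354 B_seq=354 B_ack=100
After event 1: A_seq=142 A_ack=354 B_seq=354 B_ack=142
After event 2: A_seq=244 A_ack=354 B_seq=354 B_ack=142

244 354 354 142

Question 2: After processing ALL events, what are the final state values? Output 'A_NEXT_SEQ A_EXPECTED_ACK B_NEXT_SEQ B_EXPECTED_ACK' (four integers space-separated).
Answer: 580 354 354 580

Derivation:
After event 0: A_seq=100 A_ack=354 B_seq=354 B_ack=100
After event 1: A_seq=142 A_ack=354 B_seq=354 B_ack=142
After event 2: A_seq=244 A_ack=354 B_seq=354 B_ack=142
After event 3: A_seq=420 A_ack=354 B_seq=354 B_ack=142
After event 4: A_seq=420 A_ack=354 B_seq=354 B_ack=420
After event 5: A_seq=580 A_ack=354 B_seq=354 B_ack=580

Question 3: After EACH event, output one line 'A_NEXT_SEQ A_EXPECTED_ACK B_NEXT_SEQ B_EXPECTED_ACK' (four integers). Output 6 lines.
100 354 354 100
142 354 354 142
244 354 354 142
420 354 354 142
420 354 354 420
580 354 354 580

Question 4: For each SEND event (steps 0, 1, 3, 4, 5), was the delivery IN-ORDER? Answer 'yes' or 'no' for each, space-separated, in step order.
Answer: yes yes no yes yes

Derivation:
Step 0: SEND seq=200 -> in-order
Step 1: SEND seq=100 -> in-order
Step 3: SEND seq=244 -> out-of-order
Step 4: SEND seq=142 -> in-order
Step 5: SEND seq=420 -> in-order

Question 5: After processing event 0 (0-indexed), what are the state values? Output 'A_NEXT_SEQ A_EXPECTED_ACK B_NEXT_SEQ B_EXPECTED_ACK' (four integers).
After event 0: A_seq=100 A_ack=354 B_seq=354 B_ack=100

100 354 354 100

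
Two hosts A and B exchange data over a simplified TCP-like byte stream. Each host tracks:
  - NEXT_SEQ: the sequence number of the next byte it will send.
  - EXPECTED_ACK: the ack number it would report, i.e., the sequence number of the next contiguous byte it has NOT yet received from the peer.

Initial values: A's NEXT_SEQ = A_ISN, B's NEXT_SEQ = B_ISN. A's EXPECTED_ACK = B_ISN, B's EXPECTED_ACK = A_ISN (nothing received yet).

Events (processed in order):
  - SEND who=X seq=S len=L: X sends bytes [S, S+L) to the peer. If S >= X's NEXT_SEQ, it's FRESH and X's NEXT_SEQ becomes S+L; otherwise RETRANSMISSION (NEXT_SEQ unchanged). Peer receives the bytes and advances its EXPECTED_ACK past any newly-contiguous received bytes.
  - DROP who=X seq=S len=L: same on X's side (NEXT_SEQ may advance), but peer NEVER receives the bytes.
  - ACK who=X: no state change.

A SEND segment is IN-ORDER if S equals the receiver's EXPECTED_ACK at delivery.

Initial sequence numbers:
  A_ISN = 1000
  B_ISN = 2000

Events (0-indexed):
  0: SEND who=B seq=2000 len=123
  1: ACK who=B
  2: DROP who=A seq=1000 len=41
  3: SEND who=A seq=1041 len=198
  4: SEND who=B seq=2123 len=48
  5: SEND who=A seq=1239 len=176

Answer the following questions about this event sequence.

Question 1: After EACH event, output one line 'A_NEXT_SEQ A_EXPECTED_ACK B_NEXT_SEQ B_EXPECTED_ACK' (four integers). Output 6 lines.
1000 2123 2123 1000
1000 2123 2123 1000
1041 2123 2123 1000
1239 2123 2123 1000
1239 2171 2171 1000
1415 2171 2171 1000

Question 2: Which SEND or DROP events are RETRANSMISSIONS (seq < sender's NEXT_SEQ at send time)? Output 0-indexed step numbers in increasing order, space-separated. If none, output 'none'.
Answer: none

Derivation:
Step 0: SEND seq=2000 -> fresh
Step 2: DROP seq=1000 -> fresh
Step 3: SEND seq=1041 -> fresh
Step 4: SEND seq=2123 -> fresh
Step 5: SEND seq=1239 -> fresh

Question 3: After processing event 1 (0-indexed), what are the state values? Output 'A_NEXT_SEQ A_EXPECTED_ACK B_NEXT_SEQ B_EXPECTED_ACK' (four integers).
After event 0: A_seq=1000 A_ack=2123 B_seq=2123 B_ack=1000
After event 1: A_seq=1000 A_ack=2123 B_seq=2123 B_ack=1000

1000 2123 2123 1000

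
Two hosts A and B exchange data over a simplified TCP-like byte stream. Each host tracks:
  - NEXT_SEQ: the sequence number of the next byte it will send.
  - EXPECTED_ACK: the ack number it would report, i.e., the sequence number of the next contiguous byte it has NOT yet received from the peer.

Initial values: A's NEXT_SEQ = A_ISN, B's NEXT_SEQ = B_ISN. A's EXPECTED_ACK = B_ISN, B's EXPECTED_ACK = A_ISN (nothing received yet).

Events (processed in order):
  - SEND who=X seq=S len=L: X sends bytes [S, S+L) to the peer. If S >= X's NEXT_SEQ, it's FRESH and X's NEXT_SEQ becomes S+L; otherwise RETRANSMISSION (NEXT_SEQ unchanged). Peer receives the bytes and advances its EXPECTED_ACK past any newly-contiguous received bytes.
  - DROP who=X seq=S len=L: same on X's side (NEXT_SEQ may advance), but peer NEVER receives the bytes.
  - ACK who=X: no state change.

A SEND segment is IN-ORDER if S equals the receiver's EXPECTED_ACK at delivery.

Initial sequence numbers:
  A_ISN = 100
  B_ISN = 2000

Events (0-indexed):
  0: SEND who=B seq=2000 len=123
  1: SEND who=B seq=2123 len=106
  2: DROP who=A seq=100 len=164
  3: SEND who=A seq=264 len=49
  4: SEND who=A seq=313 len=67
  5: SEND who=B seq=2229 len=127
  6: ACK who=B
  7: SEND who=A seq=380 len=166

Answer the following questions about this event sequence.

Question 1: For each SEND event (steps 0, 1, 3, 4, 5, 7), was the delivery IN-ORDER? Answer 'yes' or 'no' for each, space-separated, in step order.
Step 0: SEND seq=2000 -> in-order
Step 1: SEND seq=2123 -> in-order
Step 3: SEND seq=264 -> out-of-order
Step 4: SEND seq=313 -> out-of-order
Step 5: SEND seq=2229 -> in-order
Step 7: SEND seq=380 -> out-of-order

Answer: yes yes no no yes no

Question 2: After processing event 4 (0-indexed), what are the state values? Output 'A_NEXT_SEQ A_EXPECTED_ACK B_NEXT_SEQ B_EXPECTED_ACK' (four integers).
After event 0: A_seq=100 A_ack=2123 B_seq=2123 B_ack=100
After event 1: A_seq=100 A_ack=2229 B_seq=2229 B_ack=100
After event 2: A_seq=264 A_ack=2229 B_seq=2229 B_ack=100
After event 3: A_seq=313 A_ack=2229 B_seq=2229 B_ack=100
After event 4: A_seq=380 A_ack=2229 B_seq=2229 B_ack=100

380 2229 2229 100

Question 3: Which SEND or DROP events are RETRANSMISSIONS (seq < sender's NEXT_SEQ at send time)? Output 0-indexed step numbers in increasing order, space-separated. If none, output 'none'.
Answer: none

Derivation:
Step 0: SEND seq=2000 -> fresh
Step 1: SEND seq=2123 -> fresh
Step 2: DROP seq=100 -> fresh
Step 3: SEND seq=264 -> fresh
Step 4: SEND seq=313 -> fresh
Step 5: SEND seq=2229 -> fresh
Step 7: SEND seq=380 -> fresh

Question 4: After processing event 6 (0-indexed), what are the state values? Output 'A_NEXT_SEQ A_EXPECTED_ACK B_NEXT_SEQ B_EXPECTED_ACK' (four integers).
After event 0: A_seq=100 A_ack=2123 B_seq=2123 B_ack=100
After event 1: A_seq=100 A_ack=2229 B_seq=2229 B_ack=100
After event 2: A_seq=264 A_ack=2229 B_seq=2229 B_ack=100
After event 3: A_seq=313 A_ack=2229 B_seq=2229 B_ack=100
After event 4: A_seq=380 A_ack=2229 B_seq=2229 B_ack=100
After event 5: A_seq=380 A_ack=2356 B_seq=2356 B_ack=100
After event 6: A_seq=380 A_ack=2356 B_seq=2356 B_ack=100

380 2356 2356 100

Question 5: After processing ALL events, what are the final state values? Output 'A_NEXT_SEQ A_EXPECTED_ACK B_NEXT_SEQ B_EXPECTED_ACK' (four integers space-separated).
After event 0: A_seq=100 A_ack=2123 B_seq=2123 B_ack=100
After event 1: A_seq=100 A_ack=2229 B_seq=2229 B_ack=100
After event 2: A_seq=264 A_ack=2229 B_seq=2229 B_ack=100
After event 3: A_seq=313 A_ack=2229 B_seq=2229 B_ack=100
After event 4: A_seq=380 A_ack=2229 B_seq=2229 B_ack=100
After event 5: A_seq=380 A_ack=2356 B_seq=2356 B_ack=100
After event 6: A_seq=380 A_ack=2356 B_seq=2356 B_ack=100
After event 7: A_seq=546 A_ack=2356 B_seq=2356 B_ack=100

Answer: 546 2356 2356 100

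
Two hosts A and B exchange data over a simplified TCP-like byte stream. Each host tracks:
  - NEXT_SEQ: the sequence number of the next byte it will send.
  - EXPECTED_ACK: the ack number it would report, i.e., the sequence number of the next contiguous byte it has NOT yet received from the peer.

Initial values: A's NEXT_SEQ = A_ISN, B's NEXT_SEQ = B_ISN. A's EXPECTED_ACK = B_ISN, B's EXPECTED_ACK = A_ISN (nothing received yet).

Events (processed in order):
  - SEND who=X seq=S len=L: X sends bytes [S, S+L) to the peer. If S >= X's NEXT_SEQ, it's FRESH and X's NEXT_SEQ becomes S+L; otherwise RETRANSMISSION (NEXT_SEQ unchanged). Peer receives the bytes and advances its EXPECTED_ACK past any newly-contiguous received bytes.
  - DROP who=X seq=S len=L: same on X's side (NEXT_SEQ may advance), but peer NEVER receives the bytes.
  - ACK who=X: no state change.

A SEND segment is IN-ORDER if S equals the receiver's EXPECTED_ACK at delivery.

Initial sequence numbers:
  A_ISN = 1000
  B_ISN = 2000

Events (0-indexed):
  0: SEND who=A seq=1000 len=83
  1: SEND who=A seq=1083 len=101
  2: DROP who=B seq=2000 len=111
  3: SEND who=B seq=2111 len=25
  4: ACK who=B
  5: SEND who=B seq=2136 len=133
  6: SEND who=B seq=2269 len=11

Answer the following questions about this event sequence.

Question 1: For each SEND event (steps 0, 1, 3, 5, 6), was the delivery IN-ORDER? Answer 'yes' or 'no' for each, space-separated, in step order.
Step 0: SEND seq=1000 -> in-order
Step 1: SEND seq=1083 -> in-order
Step 3: SEND seq=2111 -> out-of-order
Step 5: SEND seq=2136 -> out-of-order
Step 6: SEND seq=2269 -> out-of-order

Answer: yes yes no no no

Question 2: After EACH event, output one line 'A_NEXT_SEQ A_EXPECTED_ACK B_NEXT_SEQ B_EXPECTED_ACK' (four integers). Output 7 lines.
1083 2000 2000 1083
1184 2000 2000 1184
1184 2000 2111 1184
1184 2000 2136 1184
1184 2000 2136 1184
1184 2000 2269 1184
1184 2000 2280 1184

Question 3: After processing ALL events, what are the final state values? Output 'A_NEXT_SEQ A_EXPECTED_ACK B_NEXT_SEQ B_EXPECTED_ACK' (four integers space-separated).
After event 0: A_seq=1083 A_ack=2000 B_seq=2000 B_ack=1083
After event 1: A_seq=1184 A_ack=2000 B_seq=2000 B_ack=1184
After event 2: A_seq=1184 A_ack=2000 B_seq=2111 B_ack=1184
After event 3: A_seq=1184 A_ack=2000 B_seq=2136 B_ack=1184
After event 4: A_seq=1184 A_ack=2000 B_seq=2136 B_ack=1184
After event 5: A_seq=1184 A_ack=2000 B_seq=2269 B_ack=1184
After event 6: A_seq=1184 A_ack=2000 B_seq=2280 B_ack=1184

Answer: 1184 2000 2280 1184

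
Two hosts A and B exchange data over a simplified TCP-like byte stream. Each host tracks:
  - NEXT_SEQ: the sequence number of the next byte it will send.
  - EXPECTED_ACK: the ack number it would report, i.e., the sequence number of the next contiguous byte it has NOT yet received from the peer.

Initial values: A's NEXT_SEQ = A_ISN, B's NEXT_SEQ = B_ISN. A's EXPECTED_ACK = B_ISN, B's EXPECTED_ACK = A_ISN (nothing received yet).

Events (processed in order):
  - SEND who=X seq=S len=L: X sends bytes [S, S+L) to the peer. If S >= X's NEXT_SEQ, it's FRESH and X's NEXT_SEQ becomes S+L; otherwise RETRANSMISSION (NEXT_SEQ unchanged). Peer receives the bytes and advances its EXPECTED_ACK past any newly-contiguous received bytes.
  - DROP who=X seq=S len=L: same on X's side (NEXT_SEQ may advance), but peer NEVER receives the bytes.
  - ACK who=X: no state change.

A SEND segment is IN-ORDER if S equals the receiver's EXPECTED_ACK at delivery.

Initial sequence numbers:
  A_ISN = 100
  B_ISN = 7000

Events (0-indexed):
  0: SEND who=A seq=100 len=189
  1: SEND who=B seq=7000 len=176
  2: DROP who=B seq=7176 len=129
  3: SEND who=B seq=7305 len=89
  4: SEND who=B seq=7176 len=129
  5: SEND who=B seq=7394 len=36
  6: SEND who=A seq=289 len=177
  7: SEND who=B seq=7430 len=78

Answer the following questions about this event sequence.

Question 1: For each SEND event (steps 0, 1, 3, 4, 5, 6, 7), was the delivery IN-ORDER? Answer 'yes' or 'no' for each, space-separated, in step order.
Answer: yes yes no yes yes yes yes

Derivation:
Step 0: SEND seq=100 -> in-order
Step 1: SEND seq=7000 -> in-order
Step 3: SEND seq=7305 -> out-of-order
Step 4: SEND seq=7176 -> in-order
Step 5: SEND seq=7394 -> in-order
Step 6: SEND seq=289 -> in-order
Step 7: SEND seq=7430 -> in-order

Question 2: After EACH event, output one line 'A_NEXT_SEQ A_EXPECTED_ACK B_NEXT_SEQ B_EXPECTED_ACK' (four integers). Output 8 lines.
289 7000 7000 289
289 7176 7176 289
289 7176 7305 289
289 7176 7394 289
289 7394 7394 289
289 7430 7430 289
466 7430 7430 466
466 7508 7508 466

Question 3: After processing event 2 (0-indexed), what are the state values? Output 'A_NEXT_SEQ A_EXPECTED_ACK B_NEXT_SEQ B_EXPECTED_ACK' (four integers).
After event 0: A_seq=289 A_ack=7000 B_seq=7000 B_ack=289
After event 1: A_seq=289 A_ack=7176 B_seq=7176 B_ack=289
After event 2: A_seq=289 A_ack=7176 B_seq=7305 B_ack=289

289 7176 7305 289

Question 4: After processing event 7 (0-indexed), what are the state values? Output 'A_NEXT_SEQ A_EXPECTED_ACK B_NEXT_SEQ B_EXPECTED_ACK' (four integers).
After event 0: A_seq=289 A_ack=7000 B_seq=7000 B_ack=289
After event 1: A_seq=289 A_ack=7176 B_seq=7176 B_ack=289
After event 2: A_seq=289 A_ack=7176 B_seq=7305 B_ack=289
After event 3: A_seq=289 A_ack=7176 B_seq=7394 B_ack=289
After event 4: A_seq=289 A_ack=7394 B_seq=7394 B_ack=289
After event 5: A_seq=289 A_ack=7430 B_seq=7430 B_ack=289
After event 6: A_seq=466 A_ack=7430 B_seq=7430 B_ack=466
After event 7: A_seq=466 A_ack=7508 B_seq=7508 B_ack=466

466 7508 7508 466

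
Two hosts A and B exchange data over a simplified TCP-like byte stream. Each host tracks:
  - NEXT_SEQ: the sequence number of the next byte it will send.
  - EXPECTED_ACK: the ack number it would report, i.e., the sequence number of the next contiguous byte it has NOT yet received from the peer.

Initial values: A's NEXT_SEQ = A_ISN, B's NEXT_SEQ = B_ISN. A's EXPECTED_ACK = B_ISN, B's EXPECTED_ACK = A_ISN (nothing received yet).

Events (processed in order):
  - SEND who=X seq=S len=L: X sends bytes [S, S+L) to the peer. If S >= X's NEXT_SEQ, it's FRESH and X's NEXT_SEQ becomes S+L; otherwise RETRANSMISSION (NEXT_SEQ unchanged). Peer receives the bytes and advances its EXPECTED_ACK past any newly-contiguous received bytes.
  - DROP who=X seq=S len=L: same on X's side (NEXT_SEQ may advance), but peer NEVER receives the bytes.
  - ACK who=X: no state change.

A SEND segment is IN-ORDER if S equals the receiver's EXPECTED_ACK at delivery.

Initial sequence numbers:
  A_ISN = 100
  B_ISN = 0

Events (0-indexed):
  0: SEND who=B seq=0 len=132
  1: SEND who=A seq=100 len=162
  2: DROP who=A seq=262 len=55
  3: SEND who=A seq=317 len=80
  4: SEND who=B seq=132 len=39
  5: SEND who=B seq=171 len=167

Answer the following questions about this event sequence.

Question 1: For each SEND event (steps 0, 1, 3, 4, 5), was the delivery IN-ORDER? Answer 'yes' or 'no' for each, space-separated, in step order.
Step 0: SEND seq=0 -> in-order
Step 1: SEND seq=100 -> in-order
Step 3: SEND seq=317 -> out-of-order
Step 4: SEND seq=132 -> in-order
Step 5: SEND seq=171 -> in-order

Answer: yes yes no yes yes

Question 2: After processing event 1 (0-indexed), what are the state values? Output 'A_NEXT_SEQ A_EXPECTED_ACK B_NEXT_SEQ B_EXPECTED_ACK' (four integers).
After event 0: A_seq=100 A_ack=132 B_seq=132 B_ack=100
After event 1: A_seq=262 A_ack=132 B_seq=132 B_ack=262

262 132 132 262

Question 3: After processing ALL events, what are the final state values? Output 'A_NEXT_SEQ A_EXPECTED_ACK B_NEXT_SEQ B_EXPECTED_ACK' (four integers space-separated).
After event 0: A_seq=100 A_ack=132 B_seq=132 B_ack=100
After event 1: A_seq=262 A_ack=132 B_seq=132 B_ack=262
After event 2: A_seq=317 A_ack=132 B_seq=132 B_ack=262
After event 3: A_seq=397 A_ack=132 B_seq=132 B_ack=262
After event 4: A_seq=397 A_ack=171 B_seq=171 B_ack=262
After event 5: A_seq=397 A_ack=338 B_seq=338 B_ack=262

Answer: 397 338 338 262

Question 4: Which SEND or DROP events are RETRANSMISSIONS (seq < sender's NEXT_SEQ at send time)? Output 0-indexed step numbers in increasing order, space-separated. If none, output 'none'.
Answer: none

Derivation:
Step 0: SEND seq=0 -> fresh
Step 1: SEND seq=100 -> fresh
Step 2: DROP seq=262 -> fresh
Step 3: SEND seq=317 -> fresh
Step 4: SEND seq=132 -> fresh
Step 5: SEND seq=171 -> fresh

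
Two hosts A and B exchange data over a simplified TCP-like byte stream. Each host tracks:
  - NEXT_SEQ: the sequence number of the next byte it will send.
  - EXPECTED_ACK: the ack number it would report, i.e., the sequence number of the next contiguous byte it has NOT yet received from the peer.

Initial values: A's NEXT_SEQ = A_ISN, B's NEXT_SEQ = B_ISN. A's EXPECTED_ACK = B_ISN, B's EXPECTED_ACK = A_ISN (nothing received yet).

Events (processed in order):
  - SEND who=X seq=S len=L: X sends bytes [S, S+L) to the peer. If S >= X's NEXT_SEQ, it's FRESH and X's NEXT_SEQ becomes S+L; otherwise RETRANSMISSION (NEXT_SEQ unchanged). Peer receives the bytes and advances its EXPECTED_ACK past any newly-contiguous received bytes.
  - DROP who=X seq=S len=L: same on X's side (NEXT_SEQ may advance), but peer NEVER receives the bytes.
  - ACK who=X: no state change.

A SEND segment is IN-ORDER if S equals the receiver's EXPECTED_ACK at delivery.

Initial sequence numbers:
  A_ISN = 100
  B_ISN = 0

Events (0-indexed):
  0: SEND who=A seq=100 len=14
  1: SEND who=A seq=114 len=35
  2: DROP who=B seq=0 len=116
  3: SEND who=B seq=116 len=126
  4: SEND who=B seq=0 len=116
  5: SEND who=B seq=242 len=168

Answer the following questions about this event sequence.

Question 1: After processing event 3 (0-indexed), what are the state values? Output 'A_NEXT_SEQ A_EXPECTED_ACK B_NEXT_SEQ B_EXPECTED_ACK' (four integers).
After event 0: A_seq=114 A_ack=0 B_seq=0 B_ack=114
After event 1: A_seq=149 A_ack=0 B_seq=0 B_ack=149
After event 2: A_seq=149 A_ack=0 B_seq=116 B_ack=149
After event 3: A_seq=149 A_ack=0 B_seq=242 B_ack=149

149 0 242 149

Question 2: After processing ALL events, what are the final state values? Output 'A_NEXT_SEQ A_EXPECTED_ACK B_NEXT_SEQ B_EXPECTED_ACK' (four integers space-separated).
Answer: 149 410 410 149

Derivation:
After event 0: A_seq=114 A_ack=0 B_seq=0 B_ack=114
After event 1: A_seq=149 A_ack=0 B_seq=0 B_ack=149
After event 2: A_seq=149 A_ack=0 B_seq=116 B_ack=149
After event 3: A_seq=149 A_ack=0 B_seq=242 B_ack=149
After event 4: A_seq=149 A_ack=242 B_seq=242 B_ack=149
After event 5: A_seq=149 A_ack=410 B_seq=410 B_ack=149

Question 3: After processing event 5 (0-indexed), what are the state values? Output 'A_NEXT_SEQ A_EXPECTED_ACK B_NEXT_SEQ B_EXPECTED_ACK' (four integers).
After event 0: A_seq=114 A_ack=0 B_seq=0 B_ack=114
After event 1: A_seq=149 A_ack=0 B_seq=0 B_ack=149
After event 2: A_seq=149 A_ack=0 B_seq=116 B_ack=149
After event 3: A_seq=149 A_ack=0 B_seq=242 B_ack=149
After event 4: A_seq=149 A_ack=242 B_seq=242 B_ack=149
After event 5: A_seq=149 A_ack=410 B_seq=410 B_ack=149

149 410 410 149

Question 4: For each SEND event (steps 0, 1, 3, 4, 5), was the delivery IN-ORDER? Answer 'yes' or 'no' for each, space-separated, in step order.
Step 0: SEND seq=100 -> in-order
Step 1: SEND seq=114 -> in-order
Step 3: SEND seq=116 -> out-of-order
Step 4: SEND seq=0 -> in-order
Step 5: SEND seq=242 -> in-order

Answer: yes yes no yes yes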